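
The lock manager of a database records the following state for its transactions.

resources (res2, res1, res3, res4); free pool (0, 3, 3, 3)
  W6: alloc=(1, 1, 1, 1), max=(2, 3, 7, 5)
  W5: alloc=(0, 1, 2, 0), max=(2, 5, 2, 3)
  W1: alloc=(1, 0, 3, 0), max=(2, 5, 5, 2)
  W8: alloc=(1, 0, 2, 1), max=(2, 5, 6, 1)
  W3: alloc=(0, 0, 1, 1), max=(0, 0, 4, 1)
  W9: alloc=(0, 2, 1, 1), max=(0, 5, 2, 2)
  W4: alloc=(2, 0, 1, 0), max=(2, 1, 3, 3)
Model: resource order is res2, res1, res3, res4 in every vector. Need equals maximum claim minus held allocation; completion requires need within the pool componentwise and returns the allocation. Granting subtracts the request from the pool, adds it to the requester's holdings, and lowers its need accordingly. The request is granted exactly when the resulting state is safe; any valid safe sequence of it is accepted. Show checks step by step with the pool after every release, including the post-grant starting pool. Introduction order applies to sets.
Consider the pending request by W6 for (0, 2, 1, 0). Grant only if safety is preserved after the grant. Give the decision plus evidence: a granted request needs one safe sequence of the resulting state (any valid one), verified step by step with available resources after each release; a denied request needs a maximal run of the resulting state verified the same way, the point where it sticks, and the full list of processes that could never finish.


DENY — the pretend-granted state is unsafe.
Key observation: after W4, W3 the pool peaks at (2, 1, 4, 4), and each blocked process is short somewhere: W6 on res3; W5 on res1; W1 on res1; W8 on res1; W9 on res1.
On the post-grant state, W4, W3 is a maximal run — nothing extends it. Step-by-step check:
  pool = (0, 1, 2, 3)
  W4: need (0, 1, 2, 3) fits (0, 1, 2, 3); releases (2, 0, 1, 0), pool now (2, 1, 3, 3)
  W3: need (0, 0, 3, 0) fits (2, 1, 3, 3); releases (0, 0, 1, 1), pool now (2, 1, 4, 4)
  blocked: W6 wants (1, 0, 5, 4), pool (2, 1, 4, 4) — not enough res3
  blocked: W5 wants (2, 4, 0, 3), pool (2, 1, 4, 4) — not enough res1
  blocked: W1 wants (1, 5, 2, 2), pool (2, 1, 4, 4) — not enough res1
  blocked: W8 wants (1, 5, 4, 0), pool (2, 1, 4, 4) — not enough res1
  blocked: W9 wants (0, 3, 1, 1), pool (2, 1, 4, 4) — not enough res1
Post-grant, the permanently blocked set is W6, W5, W1, W8 and W9.


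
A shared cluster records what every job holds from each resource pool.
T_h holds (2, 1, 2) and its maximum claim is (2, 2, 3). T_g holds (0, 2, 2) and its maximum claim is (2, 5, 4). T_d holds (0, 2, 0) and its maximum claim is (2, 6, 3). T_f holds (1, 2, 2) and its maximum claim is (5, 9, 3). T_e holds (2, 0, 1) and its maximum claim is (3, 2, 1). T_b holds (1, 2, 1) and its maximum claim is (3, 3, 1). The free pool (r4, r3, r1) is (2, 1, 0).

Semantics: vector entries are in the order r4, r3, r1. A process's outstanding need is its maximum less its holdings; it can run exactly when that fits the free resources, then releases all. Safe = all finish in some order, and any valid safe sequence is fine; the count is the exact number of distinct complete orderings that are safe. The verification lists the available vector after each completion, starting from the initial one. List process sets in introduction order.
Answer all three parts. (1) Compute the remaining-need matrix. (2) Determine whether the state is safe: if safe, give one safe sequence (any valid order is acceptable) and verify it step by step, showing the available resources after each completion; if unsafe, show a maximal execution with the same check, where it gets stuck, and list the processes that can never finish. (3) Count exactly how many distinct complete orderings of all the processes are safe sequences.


(1) Outstanding need per process (order r4, r3, r1):
  T_h: (0, 1, 1)
  T_g: (2, 3, 2)
  T_d: (2, 4, 3)
  T_f: (4, 7, 1)
  T_e: (1, 2, 0)
  T_b: (2, 1, 0)
(2) The state is SAFE; one workable sequence: T_b, T_e, T_g, T_d, T_f, T_h.
Key observation: the order's first zero-slack moment is T_b ((2, 1, 0) needed, (2, 1, 0) free — a requested resource with nothing to spare).
Walking it through:
  pool = (2, 1, 0)
  T_b: need (2, 1, 0) fits (2, 1, 0); releases (1, 2, 1), pool now (3, 3, 1)
  T_e: need (1, 2, 0) fits (3, 3, 1); releases (2, 0, 1), pool now (5, 3, 2)
  T_g: need (2, 3, 2) fits (5, 3, 2); releases (0, 2, 2), pool now (5, 5, 4)
  T_d: need (2, 4, 3) fits (5, 5, 4); releases (0, 2, 0), pool now (5, 7, 4)
  T_f: need (4, 7, 1) fits (5, 7, 4); releases (1, 2, 2), pool now (6, 9, 6)
  T_h: need (0, 1, 1) fits (6, 9, 6); releases (2, 1, 2), pool now (8, 10, 8)
(3) The exact count: 13 of the possible complete orderings are safe sequences.


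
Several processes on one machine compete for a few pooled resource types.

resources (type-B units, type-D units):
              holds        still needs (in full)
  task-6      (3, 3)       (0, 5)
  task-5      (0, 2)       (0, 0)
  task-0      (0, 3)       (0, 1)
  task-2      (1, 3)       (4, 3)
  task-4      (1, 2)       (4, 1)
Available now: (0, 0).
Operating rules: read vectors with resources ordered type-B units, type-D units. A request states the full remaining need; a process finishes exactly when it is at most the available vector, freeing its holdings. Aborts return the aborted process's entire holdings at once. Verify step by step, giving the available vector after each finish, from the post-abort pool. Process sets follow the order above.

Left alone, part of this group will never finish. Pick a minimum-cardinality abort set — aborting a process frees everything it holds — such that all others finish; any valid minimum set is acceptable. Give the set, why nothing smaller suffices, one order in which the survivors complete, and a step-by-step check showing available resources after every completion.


Minimum abort set: task-2.
Key observation: task-4 was stuck for good until task-2 gave back (1, 3); in the order shown it finishes at step 4.
Why nothing smaller works: aborting no one leaves the state deadlocked as given.
Survivors finish in the order: task-5, task-0, task-6, task-4. Walking it through (pool after the aborts first):
  pool = (1, 3)
  run task-5 (needs (0, 0), free (1, 3)); after release of (0, 2) the pool is (1, 5)
  run task-0 (needs (0, 1), free (1, 5)); after release of (0, 3) the pool is (1, 8)
  run task-6 (needs (0, 5), free (1, 8)); after release of (3, 3) the pool is (4, 11)
  run task-4 (needs (4, 1), free (4, 11)); after release of (1, 2) the pool is (5, 13)


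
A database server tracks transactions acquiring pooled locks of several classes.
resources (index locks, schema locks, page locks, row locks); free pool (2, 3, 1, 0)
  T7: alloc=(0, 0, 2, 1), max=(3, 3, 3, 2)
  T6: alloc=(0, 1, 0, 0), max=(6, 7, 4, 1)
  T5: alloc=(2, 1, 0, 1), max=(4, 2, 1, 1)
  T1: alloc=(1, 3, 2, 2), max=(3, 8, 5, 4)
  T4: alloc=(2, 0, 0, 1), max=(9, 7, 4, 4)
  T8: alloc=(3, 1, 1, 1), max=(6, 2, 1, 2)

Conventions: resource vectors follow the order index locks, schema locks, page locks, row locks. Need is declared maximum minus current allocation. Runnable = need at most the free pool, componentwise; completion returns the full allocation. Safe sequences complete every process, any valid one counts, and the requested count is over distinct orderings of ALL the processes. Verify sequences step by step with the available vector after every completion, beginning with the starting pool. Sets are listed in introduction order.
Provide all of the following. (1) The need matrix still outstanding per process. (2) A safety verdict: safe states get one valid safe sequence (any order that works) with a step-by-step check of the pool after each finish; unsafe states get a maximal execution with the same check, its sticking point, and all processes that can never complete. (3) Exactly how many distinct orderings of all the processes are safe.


(1) Need matrix, components ordered index locks, schema locks, page locks, row locks:
  T7: (3, 3, 1, 1)
  T6: (6, 6, 4, 1)
  T5: (2, 1, 1, 0)
  T1: (2, 5, 3, 2)
  T4: (7, 7, 4, 3)
  T8: (3, 1, 0, 1)
(2) The state is SAFE; one workable sequence: T5, T8, T7, T1, T4, T6.
Key observation: the first exact fit in this order is T5 — it needs (2, 1, 1, 0) with (2, 3, 1, 0) free, meeting a requested resource to the last unit.
Walking it through:
  pool = (2, 3, 1, 0)
  run T5 (needs (2, 1, 1, 0), free (2, 3, 1, 0)); after release of (2, 1, 0, 1) the pool is (4, 4, 1, 1)
  run T8 (needs (3, 1, 0, 1), free (4, 4, 1, 1)); after release of (3, 1, 1, 1) the pool is (7, 5, 2, 2)
  run T7 (needs (3, 3, 1, 1), free (7, 5, 2, 2)); after release of (0, 0, 2, 1) the pool is (7, 5, 4, 3)
  run T1 (needs (2, 5, 3, 2), free (7, 5, 4, 3)); after release of (1, 3, 2, 2) the pool is (8, 8, 6, 5)
  run T4 (needs (7, 7, 4, 3), free (8, 8, 6, 5)); after release of (2, 0, 0, 1) the pool is (10, 8, 6, 6)
  run T6 (needs (6, 6, 4, 1), free (10, 8, 6, 6)); after release of (0, 1, 0, 0) the pool is (10, 9, 6, 6)
(3) Exactly 4 of the possible complete orderings are safe sequences.


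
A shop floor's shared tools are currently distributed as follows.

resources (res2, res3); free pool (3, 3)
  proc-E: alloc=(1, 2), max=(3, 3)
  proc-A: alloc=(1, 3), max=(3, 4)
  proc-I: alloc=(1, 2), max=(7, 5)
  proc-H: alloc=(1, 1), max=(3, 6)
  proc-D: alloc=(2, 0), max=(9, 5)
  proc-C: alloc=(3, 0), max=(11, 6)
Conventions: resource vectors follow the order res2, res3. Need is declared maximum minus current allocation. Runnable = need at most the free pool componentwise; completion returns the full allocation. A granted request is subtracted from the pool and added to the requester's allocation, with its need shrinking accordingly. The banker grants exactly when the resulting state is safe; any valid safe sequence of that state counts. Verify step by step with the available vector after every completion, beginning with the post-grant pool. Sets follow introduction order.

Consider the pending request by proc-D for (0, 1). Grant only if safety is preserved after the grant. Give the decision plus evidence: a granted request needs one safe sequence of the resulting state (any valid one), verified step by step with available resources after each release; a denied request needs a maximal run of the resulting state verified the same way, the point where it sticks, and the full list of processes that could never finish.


GRANT. The post-grant state is safe; one safe sequence: proc-A, proc-E, proc-H, proc-I, proc-D, proc-C.
Key observation: with (3, 2) left after the transfer, proc-A can run at once — the state stays safe.
Verifying the post-grant state step by step:
  pool = (3, 2)
  proc-A needs (2, 1) <= (3, 2) -> finishes; pool += (1, 3) = (4, 5)
  proc-E needs (2, 1) <= (4, 5) -> finishes; pool += (1, 2) = (5, 7)
  proc-H needs (2, 5) <= (5, 7) -> finishes; pool += (1, 1) = (6, 8)
  proc-I needs (6, 3) <= (6, 8) -> finishes; pool += (1, 2) = (7, 10)
  proc-D needs (7, 4) <= (7, 10) -> finishes; pool += (2, 1) = (9, 11)
  proc-C needs (8, 6) <= (9, 11) -> finishes; pool += (3, 0) = (12, 11)


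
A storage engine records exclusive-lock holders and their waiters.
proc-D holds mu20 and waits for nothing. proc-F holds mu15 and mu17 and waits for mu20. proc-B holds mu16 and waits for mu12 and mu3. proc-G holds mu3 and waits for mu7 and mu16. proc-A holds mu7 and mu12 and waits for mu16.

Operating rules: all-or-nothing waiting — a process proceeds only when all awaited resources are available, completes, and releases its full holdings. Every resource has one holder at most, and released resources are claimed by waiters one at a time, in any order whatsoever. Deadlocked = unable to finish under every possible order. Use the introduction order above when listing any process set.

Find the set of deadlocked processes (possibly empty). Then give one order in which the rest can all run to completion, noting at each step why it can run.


The deadlocked set is proc-B, proc-G and proc-A.
Key observation: the waits loop around proc-B -> proc-G -> proc-B with no way out; proc-A is caught in further circular waits.
A valid finishing order for the others: proc-D, proc-F.
Check, step by step:
  proc-D: no waits; runs immediately, freeing mu20
  proc-F: everything it awaited (mu20) is free; runs, freeing mu15 and mu17


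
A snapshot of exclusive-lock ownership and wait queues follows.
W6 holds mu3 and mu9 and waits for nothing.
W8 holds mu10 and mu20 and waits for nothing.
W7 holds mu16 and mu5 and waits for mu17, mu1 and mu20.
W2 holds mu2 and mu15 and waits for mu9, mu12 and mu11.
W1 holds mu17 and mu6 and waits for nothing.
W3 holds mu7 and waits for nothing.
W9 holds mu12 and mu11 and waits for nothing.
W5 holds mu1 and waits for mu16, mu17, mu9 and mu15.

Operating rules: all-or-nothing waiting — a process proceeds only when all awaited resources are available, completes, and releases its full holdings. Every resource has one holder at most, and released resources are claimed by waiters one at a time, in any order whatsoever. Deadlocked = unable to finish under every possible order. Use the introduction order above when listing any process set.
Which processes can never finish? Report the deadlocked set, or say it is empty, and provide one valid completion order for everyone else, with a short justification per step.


Deadlocked set: W7 and W5.
Key observation: the waits loop around W7 -> W5 -> W7 with no way out; no other process is dragged down with it.
One completion order for the rest: W8, W9, W6, W2, W1, W3.
Check, step by step:
  W8: no waits; runs immediately, freeing mu10 and mu20
  W9: no waits; runs immediately, freeing mu12 and mu11
  W6: no waits; runs immediately, freeing mu3 and mu9
  W2 waits on mu9, mu12 and mu11 — all released -> runs and releases mu2 and mu15
  W1: no waits; runs immediately, freeing mu17 and mu6
  W3: no waits; runs immediately, freeing mu7


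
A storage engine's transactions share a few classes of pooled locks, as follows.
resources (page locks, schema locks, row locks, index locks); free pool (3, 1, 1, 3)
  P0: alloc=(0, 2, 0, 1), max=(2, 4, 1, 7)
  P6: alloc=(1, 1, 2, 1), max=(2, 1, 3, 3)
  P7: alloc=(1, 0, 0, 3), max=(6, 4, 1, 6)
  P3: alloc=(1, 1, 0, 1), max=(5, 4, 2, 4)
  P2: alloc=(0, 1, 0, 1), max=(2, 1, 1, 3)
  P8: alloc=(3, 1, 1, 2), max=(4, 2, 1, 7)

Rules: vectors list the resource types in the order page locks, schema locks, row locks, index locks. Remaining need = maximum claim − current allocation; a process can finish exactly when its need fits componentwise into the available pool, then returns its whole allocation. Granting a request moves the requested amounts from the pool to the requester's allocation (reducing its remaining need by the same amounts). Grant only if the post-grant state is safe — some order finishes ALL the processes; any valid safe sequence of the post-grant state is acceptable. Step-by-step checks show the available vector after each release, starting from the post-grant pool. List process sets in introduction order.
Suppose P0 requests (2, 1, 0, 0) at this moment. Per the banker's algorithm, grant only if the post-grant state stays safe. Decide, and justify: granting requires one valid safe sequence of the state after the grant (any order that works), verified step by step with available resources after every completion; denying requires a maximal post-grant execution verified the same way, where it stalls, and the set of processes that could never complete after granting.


GRANT: granting preserves safety; a valid post-grant sequence is P6, P2, P8, P3, P7, P0.
Key observation: the grant leaves (1, 0, 1, 3) free — enough for P6, whose release restarts the cascade.
Step-by-step check of the post-grant state:
  pool = (1, 0, 1, 3)
  P6: need (1, 0, 1, 2) fits (1, 0, 1, 3); releases (1, 1, 2, 1), pool now (2, 1, 3, 4)
  P2: need (2, 0, 1, 2) fits (2, 1, 3, 4); releases (0, 1, 0, 1), pool now (2, 2, 3, 5)
  P8: need (1, 1, 0, 5) fits (2, 2, 3, 5); releases (3, 1, 1, 2), pool now (5, 3, 4, 7)
  P3: need (4, 3, 2, 3) fits (5, 3, 4, 7); releases (1, 1, 0, 1), pool now (6, 4, 4, 8)
  P7: need (5, 4, 1, 3) fits (6, 4, 4, 8); releases (1, 0, 0, 3), pool now (7, 4, 4, 11)
  P0: need (0, 1, 1, 6) fits (7, 4, 4, 11); releases (2, 3, 0, 1), pool now (9, 7, 4, 12)


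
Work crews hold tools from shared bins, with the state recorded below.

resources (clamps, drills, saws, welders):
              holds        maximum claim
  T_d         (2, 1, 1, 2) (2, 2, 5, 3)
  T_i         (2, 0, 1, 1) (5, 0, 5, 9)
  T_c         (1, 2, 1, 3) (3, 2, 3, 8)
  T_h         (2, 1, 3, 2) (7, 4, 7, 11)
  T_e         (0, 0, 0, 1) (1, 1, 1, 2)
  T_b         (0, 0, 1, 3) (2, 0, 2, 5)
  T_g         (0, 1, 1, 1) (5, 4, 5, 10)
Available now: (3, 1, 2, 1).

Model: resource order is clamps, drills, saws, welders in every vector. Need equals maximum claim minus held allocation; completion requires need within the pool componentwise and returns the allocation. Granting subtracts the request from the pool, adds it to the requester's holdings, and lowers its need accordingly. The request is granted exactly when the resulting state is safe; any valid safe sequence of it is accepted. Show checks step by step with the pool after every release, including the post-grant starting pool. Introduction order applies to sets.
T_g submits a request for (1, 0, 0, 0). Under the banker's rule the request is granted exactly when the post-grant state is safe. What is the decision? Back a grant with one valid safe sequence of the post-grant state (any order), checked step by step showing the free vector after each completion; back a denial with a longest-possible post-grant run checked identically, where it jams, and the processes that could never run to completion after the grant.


GRANT — the state after the grant stays safe, e.g. via T_e, T_b, T_c, T_i, T_g, T_d, T_h.
Key observation: after the grant the pool drops to (2, 1, 2, 1), which still lets T_e finish first and unwind the rest.
Check on the post-grant state, step by step:
  pool = (2, 1, 2, 1)
  T_e: need (1, 1, 1, 1) fits (2, 1, 2, 1); releases (0, 0, 0, 1), pool now (2, 1, 2, 2)
  T_b: need (2, 0, 1, 2) fits (2, 1, 2, 2); releases (0, 0, 1, 3), pool now (2, 1, 3, 5)
  T_c: need (2, 0, 2, 5) fits (2, 1, 3, 5); releases (1, 2, 1, 3), pool now (3, 3, 4, 8)
  T_i: need (3, 0, 4, 8) fits (3, 3, 4, 8); releases (2, 0, 1, 1), pool now (5, 3, 5, 9)
  T_g: need (4, 3, 4, 9) fits (5, 3, 5, 9); releases (1, 1, 1, 1), pool now (6, 4, 6, 10)
  T_d: need (0, 1, 4, 1) fits (6, 4, 6, 10); releases (2, 1, 1, 2), pool now (8, 5, 7, 12)
  T_h: need (5, 3, 4, 9) fits (8, 5, 7, 12); releases (2, 1, 3, 2), pool now (10, 6, 10, 14)


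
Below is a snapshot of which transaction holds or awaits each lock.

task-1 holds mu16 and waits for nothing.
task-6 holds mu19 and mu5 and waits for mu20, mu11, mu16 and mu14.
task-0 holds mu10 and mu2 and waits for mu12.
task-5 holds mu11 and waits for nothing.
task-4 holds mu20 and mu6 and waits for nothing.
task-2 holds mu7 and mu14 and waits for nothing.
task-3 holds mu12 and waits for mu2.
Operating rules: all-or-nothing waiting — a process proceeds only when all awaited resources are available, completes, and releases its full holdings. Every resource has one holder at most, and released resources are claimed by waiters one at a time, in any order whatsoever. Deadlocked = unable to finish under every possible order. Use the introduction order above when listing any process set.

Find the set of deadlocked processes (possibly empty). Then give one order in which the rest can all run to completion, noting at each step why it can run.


Deadlocked set: task-0 and task-3.
Key observation: the cycle task-0 -> task-3 -> task-0 can never break — each member waits on the next; no other process is dragged down with it.
The rest can finish in the order task-4, task-2, task-1, task-5, task-6.
Step-by-step check:
  run task-4 (it waits on nothing); releases mu20 and mu6
  run task-2 (it waits on nothing); releases mu7 and mu14
  run task-1 (it waits on nothing); releases mu16
  run task-5 (it waits on nothing); releases mu11
  task-6: everything it awaited (mu20, mu11, mu16 and mu14) is free; runs, freeing mu19 and mu5


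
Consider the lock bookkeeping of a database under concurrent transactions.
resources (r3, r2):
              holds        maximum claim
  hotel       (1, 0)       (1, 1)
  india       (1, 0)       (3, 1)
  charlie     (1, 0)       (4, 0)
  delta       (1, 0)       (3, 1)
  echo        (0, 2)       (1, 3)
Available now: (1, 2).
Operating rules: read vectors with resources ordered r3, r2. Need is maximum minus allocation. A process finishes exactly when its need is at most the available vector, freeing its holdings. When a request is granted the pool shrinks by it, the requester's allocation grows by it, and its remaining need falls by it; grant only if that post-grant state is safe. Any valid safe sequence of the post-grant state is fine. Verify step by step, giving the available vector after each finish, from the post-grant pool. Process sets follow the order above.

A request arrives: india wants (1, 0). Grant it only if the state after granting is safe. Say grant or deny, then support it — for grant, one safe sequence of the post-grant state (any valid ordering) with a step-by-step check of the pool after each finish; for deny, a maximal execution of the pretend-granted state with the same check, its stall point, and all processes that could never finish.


GRANT — the state after the grant stays safe, e.g. via hotel, india, charlie, echo, delta.
Key observation: even at the reduced pool (0, 2), hotel fits immediately, so safety survives the grant.
Verifying the post-grant state step by step:
  pool = (0, 2)
  hotel needs (0, 1) <= (0, 2) -> finishes; pool += (1, 0) = (1, 2)
  india needs (1, 1) <= (1, 2) -> finishes; pool += (2, 0) = (3, 2)
  charlie needs (3, 0) <= (3, 2) -> finishes; pool += (1, 0) = (4, 2)
  echo needs (1, 1) <= (4, 2) -> finishes; pool += (0, 2) = (4, 4)
  delta needs (2, 1) <= (4, 4) -> finishes; pool += (1, 0) = (5, 4)


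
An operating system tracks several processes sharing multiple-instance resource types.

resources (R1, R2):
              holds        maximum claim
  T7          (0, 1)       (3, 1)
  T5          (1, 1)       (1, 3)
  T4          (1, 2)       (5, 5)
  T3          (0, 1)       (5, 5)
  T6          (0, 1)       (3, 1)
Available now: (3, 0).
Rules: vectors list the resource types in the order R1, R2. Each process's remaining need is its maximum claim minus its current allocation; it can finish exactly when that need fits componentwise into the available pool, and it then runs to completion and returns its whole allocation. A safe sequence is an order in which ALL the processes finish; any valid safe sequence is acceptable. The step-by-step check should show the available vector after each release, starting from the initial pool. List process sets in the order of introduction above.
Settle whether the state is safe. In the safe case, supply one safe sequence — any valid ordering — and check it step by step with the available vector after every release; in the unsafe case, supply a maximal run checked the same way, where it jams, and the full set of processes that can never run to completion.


SAFE. One safe sequence: T6, T7, T5, T4, T3.
Key observation: at T6 the run first touches a limit — (3, 0) against (3, 0), exact on a resource it actually requests.
Verifying each step:
  pool = (3, 0)
  run T6 (needs (3, 0), free (3, 0)); after release of (0, 1) the pool is (3, 1)
  run T7 (needs (3, 0), free (3, 1)); after release of (0, 1) the pool is (3, 2)
  run T5 (needs (0, 2), free (3, 2)); after release of (1, 1) the pool is (4, 3)
  run T4 (needs (4, 3), free (4, 3)); after release of (1, 2) the pool is (5, 5)
  run T3 (needs (5, 4), free (5, 5)); after release of (0, 1) the pool is (5, 6)


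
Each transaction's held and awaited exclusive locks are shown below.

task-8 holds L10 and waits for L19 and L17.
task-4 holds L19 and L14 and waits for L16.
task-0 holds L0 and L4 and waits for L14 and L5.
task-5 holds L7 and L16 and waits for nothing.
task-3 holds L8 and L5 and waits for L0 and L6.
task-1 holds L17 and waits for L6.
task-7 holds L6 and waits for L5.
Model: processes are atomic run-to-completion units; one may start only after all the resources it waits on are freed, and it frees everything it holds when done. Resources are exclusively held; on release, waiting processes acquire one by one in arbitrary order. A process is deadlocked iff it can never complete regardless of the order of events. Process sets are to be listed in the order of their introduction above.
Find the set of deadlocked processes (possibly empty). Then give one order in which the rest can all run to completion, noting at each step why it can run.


Deadlocked set: task-8, task-0, task-3, task-1 and task-7.
Key observation: the knot is the closed ring of waits task-3 -> task-0 -> task-3; task-7 is caught in further circular waits and task-8 and task-1 wait into the deadlock from upstream.
One completion order for the rest: task-5, task-4.
Check, step by step:
  task-5: no waits; runs immediately, freeing L7 and L16
  task-4: everything it awaited (L16) is free; runs, freeing L19 and L14


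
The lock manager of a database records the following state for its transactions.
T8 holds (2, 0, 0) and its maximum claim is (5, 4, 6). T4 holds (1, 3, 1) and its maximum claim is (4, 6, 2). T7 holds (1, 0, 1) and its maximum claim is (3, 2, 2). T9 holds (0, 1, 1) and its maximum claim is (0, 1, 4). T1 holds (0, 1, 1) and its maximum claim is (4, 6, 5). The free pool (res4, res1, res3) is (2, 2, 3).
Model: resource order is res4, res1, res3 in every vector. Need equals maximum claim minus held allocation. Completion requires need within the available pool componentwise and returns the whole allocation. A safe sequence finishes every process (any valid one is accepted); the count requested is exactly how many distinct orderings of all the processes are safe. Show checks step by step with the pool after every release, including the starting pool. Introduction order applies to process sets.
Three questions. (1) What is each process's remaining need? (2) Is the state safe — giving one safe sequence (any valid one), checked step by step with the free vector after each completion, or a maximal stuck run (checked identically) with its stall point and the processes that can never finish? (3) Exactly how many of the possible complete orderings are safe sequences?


(1) Remaining need (order res4, res1, res3):
  T8: (3, 4, 6)
  T4: (3, 3, 1)
  T7: (2, 2, 1)
  T9: (0, 0, 3)
  T1: (4, 5, 4)
(2) SAFE — a valid safe sequence is T9, T7, T4, T1, T8.
Key observation: T9 marks the first exact bind of the order: its need (0, 0, 3) fits the free (2, 2, 3) with zero slack on a requested resource.
Check, step by step:
  pool = (2, 2, 3)
  T9 needs (0, 0, 3) <= (2, 2, 3) -> finishes; pool += (0, 1, 1) = (2, 3, 4)
  T7 needs (2, 2, 1) <= (2, 3, 4) -> finishes; pool += (1, 0, 1) = (3, 3, 5)
  T4 needs (3, 3, 1) <= (3, 3, 5) -> finishes; pool += (1, 3, 1) = (4, 6, 6)
  T1 needs (4, 5, 4) <= (4, 6, 6) -> finishes; pool += (0, 1, 1) = (4, 7, 7)
  T8 needs (3, 4, 6) <= (4, 7, 7) -> finishes; pool += (2, 0, 0) = (6, 7, 7)
(3) Precisely 4 of the possible complete orderings are safe sequences.


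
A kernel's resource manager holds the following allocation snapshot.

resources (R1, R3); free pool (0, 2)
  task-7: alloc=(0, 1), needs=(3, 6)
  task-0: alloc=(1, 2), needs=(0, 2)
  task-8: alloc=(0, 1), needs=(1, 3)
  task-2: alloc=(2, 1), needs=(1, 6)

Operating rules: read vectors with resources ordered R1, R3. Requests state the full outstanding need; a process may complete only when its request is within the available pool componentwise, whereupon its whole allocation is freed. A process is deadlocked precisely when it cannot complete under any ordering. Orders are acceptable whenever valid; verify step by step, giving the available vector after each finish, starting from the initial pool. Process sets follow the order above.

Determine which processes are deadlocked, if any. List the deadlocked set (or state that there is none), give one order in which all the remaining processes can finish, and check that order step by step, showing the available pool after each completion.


Deadlocked: task-7 and task-2.
Key observation: R3 is the bottleneck — with task-0, task-8 done the pool holds (1, 5), short of every remaining need.
One completion order for the rest: task-0, task-8. Check, step by step:
  pool = (0, 2)
  task-0: need (0, 2) fits (0, 2); releases (1, 2), pool now (1, 4)
  task-8: need (1, 3) fits (1, 4); releases (0, 1), pool now (1, 5)
The blocked processes can never fit:
  task-7 cannot run: need (3, 6) vs free (1, 5) (insufficient R1 and R3)
  task-2 cannot run: need (1, 6) vs free (1, 5) (insufficient R3)


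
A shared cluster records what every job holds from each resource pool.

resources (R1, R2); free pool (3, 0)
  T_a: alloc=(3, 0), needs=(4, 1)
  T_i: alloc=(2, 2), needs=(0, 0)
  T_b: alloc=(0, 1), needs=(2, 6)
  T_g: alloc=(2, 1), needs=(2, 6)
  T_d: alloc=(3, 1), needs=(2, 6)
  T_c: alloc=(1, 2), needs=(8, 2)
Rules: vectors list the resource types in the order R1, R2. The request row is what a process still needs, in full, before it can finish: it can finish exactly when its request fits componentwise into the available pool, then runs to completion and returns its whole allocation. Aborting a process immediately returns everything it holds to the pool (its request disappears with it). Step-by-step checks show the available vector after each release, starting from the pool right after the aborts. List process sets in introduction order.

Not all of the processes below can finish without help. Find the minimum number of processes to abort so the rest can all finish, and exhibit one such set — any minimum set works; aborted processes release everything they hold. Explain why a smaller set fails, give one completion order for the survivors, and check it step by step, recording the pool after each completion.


Minimum abort set: T_b and T_d.
Key observation: T_g could never have finished before the abort; with (3, 2) returned by T_b and T_d, it fits at step 4.
Minimality, checking each single-abort alternative: T_a alone leaves T_b blocked (short on R2); T_i alone leaves T_b blocked (short on R2); T_b alone leaves T_g blocked (short on R2); T_g alone leaves T_b blocked (short on R2); T_d alone leaves T_b blocked (short on R2); T_c alone leaves T_b blocked (short on R2).
The survivors complete as T_a, T_c, T_i, T_g. Walking it through (starting from the post-abort pool):
  pool = (6, 2)
  T_a: need (4, 1) fits (6, 2); releases (3, 0), pool now (9, 2)
  T_c: need (8, 2) fits (9, 2); releases (1, 2), pool now (10, 4)
  T_i: need (0, 0) fits (10, 4); releases (2, 2), pool now (12, 6)
  T_g: need (2, 6) fits (12, 6); releases (2, 1), pool now (14, 7)


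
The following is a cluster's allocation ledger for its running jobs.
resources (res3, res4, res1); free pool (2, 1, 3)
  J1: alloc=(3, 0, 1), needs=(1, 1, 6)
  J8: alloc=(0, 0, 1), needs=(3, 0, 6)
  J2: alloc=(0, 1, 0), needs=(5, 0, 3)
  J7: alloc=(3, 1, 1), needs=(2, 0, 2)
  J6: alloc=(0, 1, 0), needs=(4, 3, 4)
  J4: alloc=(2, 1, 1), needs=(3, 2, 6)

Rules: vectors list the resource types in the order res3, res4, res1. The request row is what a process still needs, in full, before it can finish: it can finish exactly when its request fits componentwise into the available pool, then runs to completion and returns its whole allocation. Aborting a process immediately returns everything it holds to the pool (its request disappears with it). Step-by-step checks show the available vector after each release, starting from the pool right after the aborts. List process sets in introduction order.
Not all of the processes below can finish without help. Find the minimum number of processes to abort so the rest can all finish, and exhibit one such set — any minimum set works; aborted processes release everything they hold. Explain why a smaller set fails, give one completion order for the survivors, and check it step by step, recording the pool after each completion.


Abort J1 and J8.
Key observation: J4 had no path to completion before; after the abort of J1 and J8 ((3, 0, 2) returned), step 2 is where it fits.
Minimality, checking each single-abort alternative: J1 alone leaves J8 blocked (short on res1); J8 alone leaves J1 blocked (short on res1); J2 alone leaves J1 blocked (short on res1); J7 alone leaves J1 blocked (short on res1); J6 alone leaves J1 blocked (short on res1); J4 alone leaves J1 blocked (short on res1).
The survivors complete as J7, J4, J2, J6. Walking it through (starting from the post-abort pool):
  pool = (5, 1, 5)
  J7 needs (2, 0, 2) <= (5, 1, 5) -> finishes; pool += (3, 1, 1) = (8, 2, 6)
  J4 needs (3, 2, 6) <= (8, 2, 6) -> finishes; pool += (2, 1, 1) = (10, 3, 7)
  J2 needs (5, 0, 3) <= (10, 3, 7) -> finishes; pool += (0, 1, 0) = (10, 4, 7)
  J6 needs (4, 3, 4) <= (10, 4, 7) -> finishes; pool += (0, 1, 0) = (10, 5, 7)


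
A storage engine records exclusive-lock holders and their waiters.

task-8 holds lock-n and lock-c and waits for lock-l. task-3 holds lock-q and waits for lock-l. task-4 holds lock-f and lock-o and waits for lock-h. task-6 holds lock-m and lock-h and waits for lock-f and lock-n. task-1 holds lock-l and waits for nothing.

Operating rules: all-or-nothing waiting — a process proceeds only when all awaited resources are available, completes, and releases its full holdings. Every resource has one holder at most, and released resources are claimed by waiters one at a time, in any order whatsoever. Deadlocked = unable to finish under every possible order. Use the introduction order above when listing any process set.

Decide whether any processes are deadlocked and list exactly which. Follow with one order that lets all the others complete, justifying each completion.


Deadlocked set: task-4 and task-6.
Key observation: nobody on the ring task-4 -> task-6 -> task-4 can start until another member finishes, which never happens; no other process is dragged down with it.
The rest can finish in the order task-1, task-8, task-3.
Step-by-step check:
  task-1 waits on nothing -> runs at once and releases lock-l
  task-8: everything it awaited (lock-l) is free; runs, freeing lock-n and lock-c
  task-3: everything it awaited (lock-l) is free; runs, freeing lock-q


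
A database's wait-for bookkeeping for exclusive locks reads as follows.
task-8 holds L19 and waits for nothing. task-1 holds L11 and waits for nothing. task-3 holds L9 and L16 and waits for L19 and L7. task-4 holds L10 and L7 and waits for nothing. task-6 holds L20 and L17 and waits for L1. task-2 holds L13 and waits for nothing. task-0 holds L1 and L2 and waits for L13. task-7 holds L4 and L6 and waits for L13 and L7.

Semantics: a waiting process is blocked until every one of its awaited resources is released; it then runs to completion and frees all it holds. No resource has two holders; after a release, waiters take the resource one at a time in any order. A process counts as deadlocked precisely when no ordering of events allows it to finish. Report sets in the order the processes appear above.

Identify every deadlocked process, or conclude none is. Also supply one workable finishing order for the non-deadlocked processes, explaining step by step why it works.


Nothing here is deadlocked.
Key observation: there is no circular wait here — follow any chain and it reaches a process that is free to run now.
A valid finishing order for the others: task-2, task-8, task-4, task-0, task-1, task-3, task-7, task-6.
Walking it through:
  task-2 waits on nothing -> runs at once and releases L13
  task-8 waits on nothing -> runs at once and releases L19
  task-4 waits on nothing -> runs at once and releases L10 and L7
  task-0: everything it awaited (L13) is free; runs, freeing L1 and L2
  task-1 waits on nothing -> runs at once and releases L11
  task-3: everything it awaited (L19 and L7) is free; runs, freeing L9 and L16
  task-7: everything it awaited (L13 and L7) is free; runs, freeing L4 and L6
  task-6: everything it awaited (L1) is free; runs, freeing L20 and L17


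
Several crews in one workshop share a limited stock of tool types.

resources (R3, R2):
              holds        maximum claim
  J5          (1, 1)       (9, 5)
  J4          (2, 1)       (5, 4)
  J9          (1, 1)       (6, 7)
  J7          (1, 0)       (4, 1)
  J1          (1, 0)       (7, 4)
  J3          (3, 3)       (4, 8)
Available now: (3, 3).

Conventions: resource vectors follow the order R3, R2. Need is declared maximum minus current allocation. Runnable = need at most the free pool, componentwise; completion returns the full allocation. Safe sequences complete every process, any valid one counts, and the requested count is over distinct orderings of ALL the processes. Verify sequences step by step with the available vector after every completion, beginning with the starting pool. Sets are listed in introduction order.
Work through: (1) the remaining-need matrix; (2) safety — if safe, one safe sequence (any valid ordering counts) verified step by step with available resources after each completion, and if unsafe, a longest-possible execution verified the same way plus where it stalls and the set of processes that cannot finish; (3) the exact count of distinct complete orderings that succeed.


(1) Need matrix, components ordered R3, R2:
  J5: (8, 4)
  J4: (3, 3)
  J9: (5, 6)
  J7: (3, 1)
  J1: (6, 4)
  J3: (1, 5)
(2) UNSAFE.
Key observation: after J4, J7, J1 the pool peaks at (7, 4), and each blocked process is short somewhere: J5 on R3; J9 on R2; J3 on R2.
A maximal execution: J4, J7, J1 — then nothing else fits. Walking it through:
  pool = (3, 3)
  J4: need (3, 3) fits (3, 3); releases (2, 1), pool now (5, 4)
  J7: need (3, 1) fits (5, 4); releases (1, 0), pool now (6, 4)
  J1: need (6, 4) fits (6, 4); releases (1, 0), pool now (7, 4)
  blocked: J5 wants (8, 4), pool (7, 4) — not enough R3
  blocked: J9 wants (5, 6), pool (7, 4) — not enough R2
  blocked: J3 wants (1, 5), pool (7, 4) — not enough R2
Never able to finish: J5, J9 and J3.
(3) The exact count: 0 of the possible complete orderings are safe sequences.


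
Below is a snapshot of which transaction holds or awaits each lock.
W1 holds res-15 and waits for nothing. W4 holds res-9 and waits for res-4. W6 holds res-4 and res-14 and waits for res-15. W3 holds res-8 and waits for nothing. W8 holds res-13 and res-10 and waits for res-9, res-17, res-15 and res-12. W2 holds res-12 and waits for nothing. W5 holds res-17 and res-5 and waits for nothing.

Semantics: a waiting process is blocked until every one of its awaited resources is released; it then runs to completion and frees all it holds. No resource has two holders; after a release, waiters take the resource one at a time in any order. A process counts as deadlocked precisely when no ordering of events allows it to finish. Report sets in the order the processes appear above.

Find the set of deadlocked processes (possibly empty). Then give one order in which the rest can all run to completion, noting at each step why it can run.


Nothing here is deadlocked.
Key observation: the wait relation is loop-free; peeling off processes with no waits unwinds the whole state.
The rest can finish in the order W2, W5, W1, W3, W6, W4, W8.
Step-by-step check:
  W2 waits on nothing -> runs at once and releases res-12
  W5 waits on nothing -> runs at once and releases res-17 and res-5
  W1 waits on nothing -> runs at once and releases res-15
  W3 waits on nothing -> runs at once and releases res-8
  W6: everything it awaited (res-15) is free; runs, freeing res-4 and res-14
  W4: everything it awaited (res-4) is free; runs, freeing res-9
  W8: everything it awaited (res-9, res-17, res-15 and res-12) is free; runs, freeing res-13 and res-10


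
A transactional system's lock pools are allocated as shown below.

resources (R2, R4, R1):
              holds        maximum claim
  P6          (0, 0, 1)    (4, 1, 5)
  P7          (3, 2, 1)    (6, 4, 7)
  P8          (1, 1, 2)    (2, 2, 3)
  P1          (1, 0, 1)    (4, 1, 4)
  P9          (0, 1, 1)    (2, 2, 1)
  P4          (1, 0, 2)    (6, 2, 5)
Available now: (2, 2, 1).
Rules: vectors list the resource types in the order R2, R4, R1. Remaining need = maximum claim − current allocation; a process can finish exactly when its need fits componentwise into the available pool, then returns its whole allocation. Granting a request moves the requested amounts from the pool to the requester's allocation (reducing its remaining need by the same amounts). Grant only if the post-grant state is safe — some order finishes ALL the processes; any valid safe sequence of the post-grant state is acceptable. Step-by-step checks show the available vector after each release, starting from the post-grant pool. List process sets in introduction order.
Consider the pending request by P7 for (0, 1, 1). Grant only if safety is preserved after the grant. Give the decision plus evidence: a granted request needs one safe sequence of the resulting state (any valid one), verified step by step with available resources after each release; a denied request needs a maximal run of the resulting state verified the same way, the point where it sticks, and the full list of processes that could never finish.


GRANT. The post-grant state is safe; one safe sequence: P9, P8, P1, P6, P7, P4.
Key observation: even at the reduced pool (2, 1, 0), P9 fits immediately, so safety survives the grant.
Step-by-step check of the post-grant state:
  pool = (2, 1, 0)
  run P9 (needs (2, 1, 0), free (2, 1, 0)); after release of (0, 1, 1) the pool is (2, 2, 1)
  run P8 (needs (1, 1, 1), free (2, 2, 1)); after release of (1, 1, 2) the pool is (3, 3, 3)
  run P1 (needs (3, 1, 3), free (3, 3, 3)); after release of (1, 0, 1) the pool is (4, 3, 4)
  run P6 (needs (4, 1, 4), free (4, 3, 4)); after release of (0, 0, 1) the pool is (4, 3, 5)
  run P7 (needs (3, 1, 5), free (4, 3, 5)); after release of (3, 3, 2) the pool is (7, 6, 7)
  run P4 (needs (5, 2, 3), free (7, 6, 7)); after release of (1, 0, 2) the pool is (8, 6, 9)
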